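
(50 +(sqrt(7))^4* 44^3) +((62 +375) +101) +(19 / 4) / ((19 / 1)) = 16698417 / 4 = 4174604.25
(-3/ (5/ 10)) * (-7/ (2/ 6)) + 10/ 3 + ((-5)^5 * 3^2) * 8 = -674612/ 3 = -224870.67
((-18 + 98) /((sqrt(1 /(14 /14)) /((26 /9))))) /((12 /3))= 520 /9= 57.78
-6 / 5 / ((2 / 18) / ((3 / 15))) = -54 / 25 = -2.16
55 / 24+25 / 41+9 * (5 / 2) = 24995 / 984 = 25.40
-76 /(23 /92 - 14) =304 /55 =5.53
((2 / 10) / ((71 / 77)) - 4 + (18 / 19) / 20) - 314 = -857251 / 2698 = -317.74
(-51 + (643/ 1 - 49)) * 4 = 2172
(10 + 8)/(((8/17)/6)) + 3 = 465/2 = 232.50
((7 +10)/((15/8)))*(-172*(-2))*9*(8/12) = 93568/5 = 18713.60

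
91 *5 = 455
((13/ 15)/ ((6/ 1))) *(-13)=-169/ 90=-1.88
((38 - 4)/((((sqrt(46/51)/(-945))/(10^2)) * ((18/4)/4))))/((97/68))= -97104000 * sqrt(2346)/2231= -2108150.22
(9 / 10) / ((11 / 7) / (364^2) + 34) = 1391208 / 52556765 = 0.03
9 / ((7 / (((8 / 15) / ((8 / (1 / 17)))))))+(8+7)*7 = 62478 / 595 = 105.01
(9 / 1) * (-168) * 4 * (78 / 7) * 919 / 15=-20644416 / 5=-4128883.20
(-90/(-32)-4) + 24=365/16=22.81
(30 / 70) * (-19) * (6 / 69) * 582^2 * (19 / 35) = -733676184 / 5635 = -130199.86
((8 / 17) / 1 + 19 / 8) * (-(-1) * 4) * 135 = 52245 / 34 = 1536.62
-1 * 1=-1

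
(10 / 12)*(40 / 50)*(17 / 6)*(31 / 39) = 527 / 351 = 1.50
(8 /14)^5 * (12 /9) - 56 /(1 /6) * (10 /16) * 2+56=-18349148 /50421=-363.92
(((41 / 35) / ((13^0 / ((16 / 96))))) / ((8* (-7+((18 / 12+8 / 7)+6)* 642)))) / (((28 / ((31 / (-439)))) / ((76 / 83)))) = -24149 / 2374619694720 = -0.00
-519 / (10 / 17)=-8823 / 10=-882.30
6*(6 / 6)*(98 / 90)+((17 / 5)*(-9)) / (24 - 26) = 131 / 6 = 21.83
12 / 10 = 6 / 5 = 1.20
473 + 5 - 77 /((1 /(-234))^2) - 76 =-4215810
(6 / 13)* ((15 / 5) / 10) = 9 / 65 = 0.14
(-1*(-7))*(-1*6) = -42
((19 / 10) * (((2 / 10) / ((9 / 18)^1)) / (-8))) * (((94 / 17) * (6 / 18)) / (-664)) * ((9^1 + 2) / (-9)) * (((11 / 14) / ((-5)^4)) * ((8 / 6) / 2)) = -108053 / 400018500000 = -0.00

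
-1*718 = -718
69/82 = 0.84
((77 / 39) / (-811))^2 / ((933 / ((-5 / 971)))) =-29645 / 906299616308463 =-0.00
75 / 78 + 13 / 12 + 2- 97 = -14501 / 156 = -92.96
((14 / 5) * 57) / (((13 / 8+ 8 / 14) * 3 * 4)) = 3724 / 615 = 6.06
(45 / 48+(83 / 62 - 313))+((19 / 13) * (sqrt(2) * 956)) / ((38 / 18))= -154119 / 496+8604 * sqrt(2) / 13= 625.27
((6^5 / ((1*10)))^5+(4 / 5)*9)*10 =1776893001870651336 / 625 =2843028802993042.14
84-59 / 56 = 4645 / 56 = 82.95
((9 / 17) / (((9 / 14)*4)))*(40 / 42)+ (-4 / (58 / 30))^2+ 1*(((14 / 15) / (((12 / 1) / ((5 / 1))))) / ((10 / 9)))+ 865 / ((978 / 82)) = 10815753331 / 139824660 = 77.35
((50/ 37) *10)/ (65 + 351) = 125/ 3848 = 0.03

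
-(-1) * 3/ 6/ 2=1/ 4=0.25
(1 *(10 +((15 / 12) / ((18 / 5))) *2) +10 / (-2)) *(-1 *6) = -205 / 6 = -34.17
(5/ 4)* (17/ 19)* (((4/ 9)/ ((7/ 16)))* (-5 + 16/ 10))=-4624/ 1197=-3.86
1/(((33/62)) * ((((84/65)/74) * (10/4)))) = 29822/693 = 43.03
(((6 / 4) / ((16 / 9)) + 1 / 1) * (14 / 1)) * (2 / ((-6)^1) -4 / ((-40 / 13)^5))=-10112767973 / 1228800000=-8.23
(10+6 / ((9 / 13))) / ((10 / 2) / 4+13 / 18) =672 / 71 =9.46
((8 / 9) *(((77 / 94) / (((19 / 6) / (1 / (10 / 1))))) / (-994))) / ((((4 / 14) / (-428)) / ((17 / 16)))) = 140063 / 3804180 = 0.04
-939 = -939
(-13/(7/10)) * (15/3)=-650/7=-92.86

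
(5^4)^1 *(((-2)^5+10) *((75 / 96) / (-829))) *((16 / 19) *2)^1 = 343750 / 15751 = 21.82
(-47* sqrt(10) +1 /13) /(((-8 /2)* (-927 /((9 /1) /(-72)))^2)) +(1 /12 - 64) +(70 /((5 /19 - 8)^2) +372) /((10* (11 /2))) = -3082316707068913 /53951011994880 +47* sqrt(10) /219988224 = -57.13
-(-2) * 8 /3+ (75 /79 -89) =-82.72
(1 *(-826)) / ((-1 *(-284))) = -413 / 142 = -2.91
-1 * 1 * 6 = -6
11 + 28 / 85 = 963 / 85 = 11.33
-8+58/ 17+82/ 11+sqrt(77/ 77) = 723/ 187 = 3.87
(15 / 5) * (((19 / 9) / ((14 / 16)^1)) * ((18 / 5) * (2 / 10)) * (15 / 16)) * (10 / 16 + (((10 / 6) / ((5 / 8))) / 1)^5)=5003821 / 7560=661.88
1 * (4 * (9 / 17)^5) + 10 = 14434766 / 1419857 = 10.17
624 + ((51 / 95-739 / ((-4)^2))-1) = 577.35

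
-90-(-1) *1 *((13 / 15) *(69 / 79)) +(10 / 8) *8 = -31301 / 395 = -79.24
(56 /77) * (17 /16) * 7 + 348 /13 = 9203 /286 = 32.18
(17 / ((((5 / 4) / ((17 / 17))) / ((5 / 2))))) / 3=34 / 3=11.33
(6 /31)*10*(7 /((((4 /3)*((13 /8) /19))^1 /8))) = 383040 /403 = 950.47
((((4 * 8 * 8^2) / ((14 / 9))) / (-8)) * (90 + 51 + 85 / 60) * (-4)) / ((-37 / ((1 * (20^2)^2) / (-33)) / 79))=2765025280000 / 2849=970524843.80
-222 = -222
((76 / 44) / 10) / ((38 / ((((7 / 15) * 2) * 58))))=203 / 825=0.25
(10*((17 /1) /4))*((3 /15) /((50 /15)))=51 /20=2.55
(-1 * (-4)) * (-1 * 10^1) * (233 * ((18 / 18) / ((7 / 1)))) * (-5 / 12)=11650 / 21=554.76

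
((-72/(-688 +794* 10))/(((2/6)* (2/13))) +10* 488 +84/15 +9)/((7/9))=399310146/63455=6292.81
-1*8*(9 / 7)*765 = -55080 / 7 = -7868.57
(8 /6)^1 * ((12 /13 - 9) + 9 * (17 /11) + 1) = 3908 /429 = 9.11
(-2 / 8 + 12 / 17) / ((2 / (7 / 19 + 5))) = 93 / 76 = 1.22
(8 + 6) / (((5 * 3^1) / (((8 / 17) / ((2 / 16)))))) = 896 / 255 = 3.51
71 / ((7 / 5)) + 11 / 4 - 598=-15247 / 28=-544.54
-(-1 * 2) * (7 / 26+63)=1645 / 13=126.54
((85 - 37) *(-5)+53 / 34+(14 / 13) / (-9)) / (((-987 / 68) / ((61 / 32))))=57888695 / 1847664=31.33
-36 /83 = -0.43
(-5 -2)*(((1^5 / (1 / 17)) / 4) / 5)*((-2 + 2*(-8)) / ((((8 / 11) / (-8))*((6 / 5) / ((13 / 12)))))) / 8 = -17017 / 128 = -132.95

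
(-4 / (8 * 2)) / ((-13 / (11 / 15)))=11 / 780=0.01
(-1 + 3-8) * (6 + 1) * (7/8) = -147/4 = -36.75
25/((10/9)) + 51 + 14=175/2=87.50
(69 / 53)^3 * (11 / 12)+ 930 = 555026973 / 595508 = 932.02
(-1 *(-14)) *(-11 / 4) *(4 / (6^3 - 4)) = -77 / 106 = -0.73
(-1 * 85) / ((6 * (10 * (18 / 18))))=-17 / 12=-1.42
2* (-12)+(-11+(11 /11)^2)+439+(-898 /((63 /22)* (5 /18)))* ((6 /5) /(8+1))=133601 /525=254.48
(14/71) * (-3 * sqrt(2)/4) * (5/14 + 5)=-225 * sqrt(2)/284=-1.12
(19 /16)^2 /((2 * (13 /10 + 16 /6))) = 5415 /30464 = 0.18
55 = 55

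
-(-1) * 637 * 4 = 2548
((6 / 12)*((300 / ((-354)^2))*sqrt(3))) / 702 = 25*sqrt(3) / 14661972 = 0.00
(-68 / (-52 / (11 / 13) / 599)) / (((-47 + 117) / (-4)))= -224026 / 5915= -37.87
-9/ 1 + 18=9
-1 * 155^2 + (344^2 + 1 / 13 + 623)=94934.08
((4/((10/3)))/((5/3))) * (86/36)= 43/25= 1.72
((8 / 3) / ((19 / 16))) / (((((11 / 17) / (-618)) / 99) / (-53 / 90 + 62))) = -13039531.12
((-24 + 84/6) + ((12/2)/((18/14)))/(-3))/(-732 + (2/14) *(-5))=728/46161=0.02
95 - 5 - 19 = 71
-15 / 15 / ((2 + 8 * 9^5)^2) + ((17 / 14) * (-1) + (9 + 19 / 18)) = 124297942818389 / 14058833747868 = 8.84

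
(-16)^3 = -4096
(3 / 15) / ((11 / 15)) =3 / 11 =0.27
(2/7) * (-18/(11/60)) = -28.05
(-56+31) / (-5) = 5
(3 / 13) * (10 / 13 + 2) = 108 / 169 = 0.64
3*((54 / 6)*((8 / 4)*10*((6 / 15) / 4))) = 54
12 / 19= 0.63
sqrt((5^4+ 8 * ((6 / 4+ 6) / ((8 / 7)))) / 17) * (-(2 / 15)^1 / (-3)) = sqrt(46070) / 765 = 0.28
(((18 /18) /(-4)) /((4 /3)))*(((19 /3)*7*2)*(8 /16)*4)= -133 /4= -33.25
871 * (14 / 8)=1524.25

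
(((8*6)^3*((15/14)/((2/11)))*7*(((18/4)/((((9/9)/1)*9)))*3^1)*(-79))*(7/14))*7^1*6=-11352337920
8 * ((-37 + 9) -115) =-1144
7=7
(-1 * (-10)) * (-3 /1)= -30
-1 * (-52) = 52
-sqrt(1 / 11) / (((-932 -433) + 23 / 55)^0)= -sqrt(11) / 11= -0.30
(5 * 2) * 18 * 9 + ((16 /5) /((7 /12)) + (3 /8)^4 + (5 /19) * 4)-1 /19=233175827 /143360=1626.51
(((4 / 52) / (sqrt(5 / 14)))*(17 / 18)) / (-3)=-0.04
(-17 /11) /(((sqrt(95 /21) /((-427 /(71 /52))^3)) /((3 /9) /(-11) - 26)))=-159858502816131392 * sqrt(1995) /12342560835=-578498070.44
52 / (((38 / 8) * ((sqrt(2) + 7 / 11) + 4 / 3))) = 446160 / 38893 - 226512 * sqrt(2) / 38893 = 3.24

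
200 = 200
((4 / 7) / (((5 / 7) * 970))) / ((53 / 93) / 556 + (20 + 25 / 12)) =17236 / 461533275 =0.00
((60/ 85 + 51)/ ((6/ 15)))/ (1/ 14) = 30765/ 17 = 1809.71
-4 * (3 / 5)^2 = -36 / 25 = -1.44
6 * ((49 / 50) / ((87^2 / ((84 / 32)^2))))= 7203 / 1345600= 0.01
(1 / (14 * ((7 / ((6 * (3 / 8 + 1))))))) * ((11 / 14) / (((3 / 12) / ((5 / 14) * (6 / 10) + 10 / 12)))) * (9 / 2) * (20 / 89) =59895 / 213689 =0.28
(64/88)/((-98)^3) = -1/1294139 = -0.00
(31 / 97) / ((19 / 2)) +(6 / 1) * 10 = 110642 / 1843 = 60.03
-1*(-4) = 4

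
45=45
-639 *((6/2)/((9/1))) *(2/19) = -426/19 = -22.42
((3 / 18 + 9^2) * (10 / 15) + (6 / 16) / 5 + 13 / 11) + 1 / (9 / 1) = 219697 / 3960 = 55.48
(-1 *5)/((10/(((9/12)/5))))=-3/40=-0.08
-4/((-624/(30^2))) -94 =-1147/13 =-88.23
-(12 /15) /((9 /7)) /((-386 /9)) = 14 /965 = 0.01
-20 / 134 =-10 / 67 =-0.15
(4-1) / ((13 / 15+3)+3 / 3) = 0.62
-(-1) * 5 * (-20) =-100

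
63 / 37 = 1.70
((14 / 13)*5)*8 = 560 / 13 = 43.08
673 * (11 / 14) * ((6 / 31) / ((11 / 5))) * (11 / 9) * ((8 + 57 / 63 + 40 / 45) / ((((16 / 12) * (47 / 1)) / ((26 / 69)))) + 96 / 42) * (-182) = -153669142055 / 6333579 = -24262.61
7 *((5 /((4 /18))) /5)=31.50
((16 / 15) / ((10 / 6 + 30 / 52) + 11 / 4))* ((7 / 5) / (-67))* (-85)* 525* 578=115126.46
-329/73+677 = 49092/73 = 672.49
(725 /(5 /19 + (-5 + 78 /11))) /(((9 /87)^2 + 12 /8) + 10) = 6706975 /250674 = 26.76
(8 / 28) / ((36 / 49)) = 0.39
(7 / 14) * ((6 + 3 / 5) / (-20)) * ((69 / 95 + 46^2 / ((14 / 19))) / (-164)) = 63035709 / 21812000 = 2.89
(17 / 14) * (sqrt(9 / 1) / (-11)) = -51 / 154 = -0.33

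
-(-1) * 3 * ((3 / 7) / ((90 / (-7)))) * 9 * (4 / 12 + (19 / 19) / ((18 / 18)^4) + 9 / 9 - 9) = 6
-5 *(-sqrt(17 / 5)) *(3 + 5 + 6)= 14 *sqrt(85)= 129.07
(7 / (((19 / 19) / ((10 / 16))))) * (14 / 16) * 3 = 735 / 64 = 11.48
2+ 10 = 12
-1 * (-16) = 16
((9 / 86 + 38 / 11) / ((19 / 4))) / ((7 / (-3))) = -2886 / 8987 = -0.32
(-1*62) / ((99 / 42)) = -868 / 33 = -26.30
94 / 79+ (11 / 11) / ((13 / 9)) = 1933 / 1027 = 1.88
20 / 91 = 0.22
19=19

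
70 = 70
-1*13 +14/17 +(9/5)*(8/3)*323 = 130749/85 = 1538.22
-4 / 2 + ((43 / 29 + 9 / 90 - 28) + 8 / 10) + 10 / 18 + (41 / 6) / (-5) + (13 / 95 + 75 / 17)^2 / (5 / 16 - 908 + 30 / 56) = -218645735324663 / 7684949778525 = -28.45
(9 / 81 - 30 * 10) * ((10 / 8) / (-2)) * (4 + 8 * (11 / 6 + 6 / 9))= 13495 / 3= 4498.33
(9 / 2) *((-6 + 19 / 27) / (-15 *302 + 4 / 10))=715 / 135888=0.01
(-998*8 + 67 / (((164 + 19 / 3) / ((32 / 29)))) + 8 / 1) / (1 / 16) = -1891038592 / 14819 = -127609.06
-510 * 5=-2550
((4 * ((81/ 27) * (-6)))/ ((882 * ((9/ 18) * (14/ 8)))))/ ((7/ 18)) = -576/ 2401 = -0.24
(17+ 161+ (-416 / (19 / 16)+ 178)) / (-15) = -36 / 95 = -0.38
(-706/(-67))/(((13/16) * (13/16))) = 180736/11323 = 15.96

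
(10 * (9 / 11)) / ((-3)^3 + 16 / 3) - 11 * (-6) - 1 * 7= 8383 / 143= 58.62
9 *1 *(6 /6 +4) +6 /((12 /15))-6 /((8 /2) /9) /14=1443 /28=51.54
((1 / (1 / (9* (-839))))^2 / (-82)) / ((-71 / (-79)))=-4504390479 / 5822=-773684.38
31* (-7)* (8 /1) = -1736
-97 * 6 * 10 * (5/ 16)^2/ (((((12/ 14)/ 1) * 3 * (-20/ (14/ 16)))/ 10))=594125/ 6144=96.70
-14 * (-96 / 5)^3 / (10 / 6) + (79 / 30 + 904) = 226353347 / 3750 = 60360.89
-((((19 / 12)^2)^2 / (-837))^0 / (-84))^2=-1 / 7056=-0.00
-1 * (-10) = 10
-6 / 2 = -3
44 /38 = 22 /19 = 1.16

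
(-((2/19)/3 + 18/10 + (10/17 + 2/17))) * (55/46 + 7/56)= -3.36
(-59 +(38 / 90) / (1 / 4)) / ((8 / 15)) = -2579 / 24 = -107.46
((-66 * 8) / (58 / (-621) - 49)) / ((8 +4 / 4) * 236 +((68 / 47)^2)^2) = 399997210932 / 79158152700085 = 0.01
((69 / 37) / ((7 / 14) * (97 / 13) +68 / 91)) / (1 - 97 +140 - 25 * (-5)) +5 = 1961041 / 392015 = 5.00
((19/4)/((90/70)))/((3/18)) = 133/6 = 22.17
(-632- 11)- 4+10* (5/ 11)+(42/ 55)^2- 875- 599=-6400511/ 3025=-2115.87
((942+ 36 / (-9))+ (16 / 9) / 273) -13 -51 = 2147434 / 2457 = 874.01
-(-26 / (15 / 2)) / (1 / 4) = 208 / 15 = 13.87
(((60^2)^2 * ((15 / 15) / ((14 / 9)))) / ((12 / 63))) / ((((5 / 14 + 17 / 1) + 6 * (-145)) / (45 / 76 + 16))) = -851163.74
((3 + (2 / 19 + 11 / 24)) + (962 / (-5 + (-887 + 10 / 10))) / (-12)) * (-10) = -7422155 / 203148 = -36.54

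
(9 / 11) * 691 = 6219 / 11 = 565.36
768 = 768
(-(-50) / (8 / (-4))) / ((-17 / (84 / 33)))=700 / 187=3.74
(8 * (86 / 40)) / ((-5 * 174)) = -43 / 2175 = -0.02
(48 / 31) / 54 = 0.03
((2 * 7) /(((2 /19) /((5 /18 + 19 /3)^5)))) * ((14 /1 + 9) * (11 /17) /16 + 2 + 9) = 605832026063495 /30233088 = 20038708.12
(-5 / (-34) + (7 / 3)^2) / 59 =0.09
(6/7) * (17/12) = 17/14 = 1.21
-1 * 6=-6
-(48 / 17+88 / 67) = -4.14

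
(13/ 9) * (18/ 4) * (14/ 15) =6.07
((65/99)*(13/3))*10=8450/297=28.45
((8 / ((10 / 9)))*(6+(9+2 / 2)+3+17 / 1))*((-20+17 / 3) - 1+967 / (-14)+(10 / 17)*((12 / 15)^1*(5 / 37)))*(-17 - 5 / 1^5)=2117610000 / 4403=480947.08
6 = 6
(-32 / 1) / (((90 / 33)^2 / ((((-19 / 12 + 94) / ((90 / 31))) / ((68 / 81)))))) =-163.13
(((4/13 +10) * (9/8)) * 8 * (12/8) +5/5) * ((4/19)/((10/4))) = 14576/1235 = 11.80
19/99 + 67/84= 2743/2772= 0.99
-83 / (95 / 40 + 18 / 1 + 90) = -664 / 883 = -0.75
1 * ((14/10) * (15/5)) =21/5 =4.20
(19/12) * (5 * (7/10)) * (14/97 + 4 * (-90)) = -2321249/1164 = -1994.20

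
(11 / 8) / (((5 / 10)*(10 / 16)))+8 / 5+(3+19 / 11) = 118 / 11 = 10.73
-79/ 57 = -1.39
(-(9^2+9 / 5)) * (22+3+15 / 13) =-28152 / 13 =-2165.54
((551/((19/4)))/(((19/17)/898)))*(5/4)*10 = 22135700/19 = 1165036.84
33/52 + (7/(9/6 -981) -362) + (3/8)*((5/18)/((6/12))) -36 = -26972215/67912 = -397.16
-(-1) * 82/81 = 82/81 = 1.01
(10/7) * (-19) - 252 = -1954/7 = -279.14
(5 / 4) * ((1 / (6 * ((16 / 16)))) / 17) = 5 / 408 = 0.01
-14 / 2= -7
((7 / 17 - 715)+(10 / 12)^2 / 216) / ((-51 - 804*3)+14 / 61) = 5762207803 / 19859071968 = 0.29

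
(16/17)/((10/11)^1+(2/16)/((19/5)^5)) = 1.04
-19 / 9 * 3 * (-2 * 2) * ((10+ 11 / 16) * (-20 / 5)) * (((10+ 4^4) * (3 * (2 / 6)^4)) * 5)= -480130 / 9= -53347.78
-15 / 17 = -0.88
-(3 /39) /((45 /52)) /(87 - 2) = -4 /3825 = -0.00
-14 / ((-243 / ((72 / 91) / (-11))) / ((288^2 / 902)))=-24576 / 64493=-0.38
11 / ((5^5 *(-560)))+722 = 1263499989 / 1750000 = 722.00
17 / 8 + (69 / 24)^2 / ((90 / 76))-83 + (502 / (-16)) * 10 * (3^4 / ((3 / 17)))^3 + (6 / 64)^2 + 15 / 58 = -40544529076751807 / 1336320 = -30340434234.88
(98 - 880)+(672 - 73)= -183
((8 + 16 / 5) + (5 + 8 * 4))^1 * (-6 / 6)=-241 / 5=-48.20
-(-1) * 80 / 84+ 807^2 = 651249.95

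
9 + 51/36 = 125/12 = 10.42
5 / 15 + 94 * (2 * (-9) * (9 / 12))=-1268.67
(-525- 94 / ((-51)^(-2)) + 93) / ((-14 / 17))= 2081871 / 7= 297410.14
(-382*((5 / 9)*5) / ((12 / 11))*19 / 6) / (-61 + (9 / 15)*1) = 4989875 / 97848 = 51.00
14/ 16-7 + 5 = -9/ 8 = -1.12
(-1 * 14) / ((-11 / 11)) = 14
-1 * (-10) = 10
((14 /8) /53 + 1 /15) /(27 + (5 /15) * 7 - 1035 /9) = -317 /272420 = -0.00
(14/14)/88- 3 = -263/88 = -2.99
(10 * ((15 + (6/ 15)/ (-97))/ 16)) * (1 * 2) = 7273/ 388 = 18.74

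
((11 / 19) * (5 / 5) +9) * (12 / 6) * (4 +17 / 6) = 7462 / 57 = 130.91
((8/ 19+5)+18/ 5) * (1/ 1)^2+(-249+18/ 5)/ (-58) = 73019/ 5510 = 13.25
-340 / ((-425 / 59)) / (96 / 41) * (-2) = -2419 / 60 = -40.32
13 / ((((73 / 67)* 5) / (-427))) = -371917 / 365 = -1018.95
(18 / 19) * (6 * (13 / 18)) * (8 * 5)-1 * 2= 3082 / 19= 162.21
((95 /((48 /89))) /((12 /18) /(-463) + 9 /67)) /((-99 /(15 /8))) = -1311412775 /52238208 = -25.10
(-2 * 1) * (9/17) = -18/17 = -1.06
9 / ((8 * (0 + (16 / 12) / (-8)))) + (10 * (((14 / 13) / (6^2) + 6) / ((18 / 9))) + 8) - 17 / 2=10717 / 468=22.90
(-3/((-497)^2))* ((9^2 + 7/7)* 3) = -738/247009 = -0.00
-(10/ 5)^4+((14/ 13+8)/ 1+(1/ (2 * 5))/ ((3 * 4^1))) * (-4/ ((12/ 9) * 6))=-64093/ 3120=-20.54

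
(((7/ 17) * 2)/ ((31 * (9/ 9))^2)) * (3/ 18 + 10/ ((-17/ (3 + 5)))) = -3241/ 833187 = -0.00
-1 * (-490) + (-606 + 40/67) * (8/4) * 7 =-535038/67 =-7985.64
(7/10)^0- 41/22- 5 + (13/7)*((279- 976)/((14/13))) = -651022/539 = -1207.83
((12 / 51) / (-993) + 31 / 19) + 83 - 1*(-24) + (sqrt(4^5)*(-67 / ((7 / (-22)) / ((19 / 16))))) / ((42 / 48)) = 145429136036 / 15716211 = 9253.45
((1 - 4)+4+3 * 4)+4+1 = 18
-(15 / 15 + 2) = -3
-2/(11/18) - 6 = -102/11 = -9.27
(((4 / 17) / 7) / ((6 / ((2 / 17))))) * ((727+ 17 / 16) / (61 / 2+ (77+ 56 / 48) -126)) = -11649 / 420784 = -0.03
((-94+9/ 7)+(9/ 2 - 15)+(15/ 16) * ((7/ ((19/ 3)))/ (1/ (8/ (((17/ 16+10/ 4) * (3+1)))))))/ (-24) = 518705/ 121296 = 4.28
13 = 13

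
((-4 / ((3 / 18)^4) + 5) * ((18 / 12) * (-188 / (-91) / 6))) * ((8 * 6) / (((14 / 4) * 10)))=-3668.39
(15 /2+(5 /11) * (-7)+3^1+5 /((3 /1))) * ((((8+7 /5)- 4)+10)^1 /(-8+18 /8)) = -8302 /345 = -24.06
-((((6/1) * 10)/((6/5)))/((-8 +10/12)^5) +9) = -1322687187/147008443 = -9.00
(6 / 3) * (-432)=-864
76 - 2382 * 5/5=-2306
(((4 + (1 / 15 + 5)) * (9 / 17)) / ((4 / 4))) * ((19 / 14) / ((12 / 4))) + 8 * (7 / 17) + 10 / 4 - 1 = 8289 / 1190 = 6.97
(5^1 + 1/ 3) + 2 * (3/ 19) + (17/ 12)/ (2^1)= 2899/ 456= 6.36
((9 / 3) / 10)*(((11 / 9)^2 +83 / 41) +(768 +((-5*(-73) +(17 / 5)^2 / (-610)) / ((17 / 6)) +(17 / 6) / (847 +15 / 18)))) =985814406374333 / 3649792145625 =270.10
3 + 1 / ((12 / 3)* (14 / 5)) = 173 / 56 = 3.09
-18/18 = -1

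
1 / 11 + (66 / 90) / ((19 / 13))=0.59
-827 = -827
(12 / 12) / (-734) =-1 / 734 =-0.00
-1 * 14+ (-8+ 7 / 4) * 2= -53 / 2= -26.50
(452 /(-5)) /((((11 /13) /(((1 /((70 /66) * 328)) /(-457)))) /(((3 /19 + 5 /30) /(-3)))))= -54353 /747606300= -0.00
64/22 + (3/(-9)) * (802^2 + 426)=-7079834/33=-214540.42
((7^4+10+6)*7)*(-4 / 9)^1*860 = -58201360 / 9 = -6466817.78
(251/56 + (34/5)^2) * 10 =71011/140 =507.22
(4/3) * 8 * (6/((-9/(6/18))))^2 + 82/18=1235/243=5.08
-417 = -417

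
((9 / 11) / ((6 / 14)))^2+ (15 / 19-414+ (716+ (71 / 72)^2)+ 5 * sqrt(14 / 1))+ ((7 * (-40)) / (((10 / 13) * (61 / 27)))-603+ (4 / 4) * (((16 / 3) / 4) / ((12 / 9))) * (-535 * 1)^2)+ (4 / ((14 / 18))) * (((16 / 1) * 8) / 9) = 5 * sqrt(14)+ 1454645011869529 / 5088992832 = 285860.14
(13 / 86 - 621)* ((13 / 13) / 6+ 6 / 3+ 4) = -1975541 / 516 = -3828.57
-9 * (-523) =4707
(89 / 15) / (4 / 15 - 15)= -89 / 221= -0.40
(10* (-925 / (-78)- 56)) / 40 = -3443 / 312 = -11.04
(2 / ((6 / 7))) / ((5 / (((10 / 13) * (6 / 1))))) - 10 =-102 / 13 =-7.85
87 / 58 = 3 / 2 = 1.50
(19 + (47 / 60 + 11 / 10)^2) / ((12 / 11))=892859 / 43200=20.67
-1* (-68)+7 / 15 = 1027 / 15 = 68.47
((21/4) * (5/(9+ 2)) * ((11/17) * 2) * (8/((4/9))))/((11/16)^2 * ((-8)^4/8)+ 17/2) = 630/2839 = 0.22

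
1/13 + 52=677/13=52.08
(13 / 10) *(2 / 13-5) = -63 / 10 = -6.30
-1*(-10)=10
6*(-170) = -1020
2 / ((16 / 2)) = 1 / 4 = 0.25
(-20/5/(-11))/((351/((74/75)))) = 296/289575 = 0.00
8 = 8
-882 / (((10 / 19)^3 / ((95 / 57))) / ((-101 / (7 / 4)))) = 14547939 / 25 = 581917.56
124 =124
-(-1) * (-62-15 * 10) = -212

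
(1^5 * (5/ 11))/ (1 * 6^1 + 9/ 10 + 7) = 50/ 1529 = 0.03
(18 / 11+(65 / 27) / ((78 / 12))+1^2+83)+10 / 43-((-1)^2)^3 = 1088591 / 12771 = 85.24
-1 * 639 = -639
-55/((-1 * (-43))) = -55/43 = -1.28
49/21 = 7/3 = 2.33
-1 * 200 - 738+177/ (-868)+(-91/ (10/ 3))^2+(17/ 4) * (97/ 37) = -145944759/ 802900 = -181.77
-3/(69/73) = -73/23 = -3.17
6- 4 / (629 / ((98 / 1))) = 3382 / 629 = 5.38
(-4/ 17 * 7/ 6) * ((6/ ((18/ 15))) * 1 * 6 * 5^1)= -700/ 17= -41.18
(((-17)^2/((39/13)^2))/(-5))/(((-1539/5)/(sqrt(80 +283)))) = 3179 * sqrt(3)/13851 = 0.40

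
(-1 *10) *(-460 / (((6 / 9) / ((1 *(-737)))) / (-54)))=274606200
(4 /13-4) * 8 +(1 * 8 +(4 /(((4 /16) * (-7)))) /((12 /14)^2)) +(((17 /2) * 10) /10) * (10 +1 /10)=143209 /2340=61.20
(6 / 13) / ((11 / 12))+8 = 1216 / 143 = 8.50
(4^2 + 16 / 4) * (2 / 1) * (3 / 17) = 120 / 17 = 7.06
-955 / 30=-191 / 6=-31.83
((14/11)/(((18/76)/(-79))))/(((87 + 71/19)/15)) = -998165/14223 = -70.18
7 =7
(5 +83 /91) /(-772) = -269 /35126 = -0.01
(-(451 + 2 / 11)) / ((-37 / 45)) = 223335 / 407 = 548.73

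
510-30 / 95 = 9684 / 19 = 509.68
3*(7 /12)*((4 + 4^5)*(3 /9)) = 1799 /3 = 599.67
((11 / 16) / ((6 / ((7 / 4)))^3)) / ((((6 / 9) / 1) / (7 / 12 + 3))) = 162239 / 1769472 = 0.09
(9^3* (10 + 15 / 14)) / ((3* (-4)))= -37665 / 56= -672.59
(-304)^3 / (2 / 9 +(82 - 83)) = 252850176 / 7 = 36121453.71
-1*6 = -6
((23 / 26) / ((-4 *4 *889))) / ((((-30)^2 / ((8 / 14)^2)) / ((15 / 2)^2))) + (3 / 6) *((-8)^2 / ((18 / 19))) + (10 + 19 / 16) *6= 16456474373 / 163092384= 100.90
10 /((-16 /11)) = -55 /8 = -6.88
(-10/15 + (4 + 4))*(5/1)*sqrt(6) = 110*sqrt(6)/3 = 89.81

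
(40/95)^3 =512/6859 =0.07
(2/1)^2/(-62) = -2/31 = -0.06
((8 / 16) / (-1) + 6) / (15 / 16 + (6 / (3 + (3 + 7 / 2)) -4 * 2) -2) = -152 / 233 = -0.65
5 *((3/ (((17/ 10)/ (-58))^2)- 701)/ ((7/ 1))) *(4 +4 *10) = 177454420/ 2023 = 87718.45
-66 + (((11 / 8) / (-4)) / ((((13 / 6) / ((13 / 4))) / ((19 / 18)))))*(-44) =-4037 / 96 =-42.05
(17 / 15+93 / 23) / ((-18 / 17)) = -15181 / 3105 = -4.89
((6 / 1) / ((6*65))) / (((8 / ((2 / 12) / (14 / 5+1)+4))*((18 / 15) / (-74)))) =-17057 / 35568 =-0.48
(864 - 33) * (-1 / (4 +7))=-831 / 11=-75.55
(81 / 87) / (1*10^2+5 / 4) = 4 / 435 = 0.01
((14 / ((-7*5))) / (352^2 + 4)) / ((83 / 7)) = -7 / 25710910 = -0.00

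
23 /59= 0.39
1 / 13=0.08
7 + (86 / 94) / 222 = 73081 / 10434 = 7.00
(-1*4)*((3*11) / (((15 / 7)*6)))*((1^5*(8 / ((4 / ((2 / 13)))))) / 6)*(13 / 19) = -308 / 855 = -0.36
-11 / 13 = -0.85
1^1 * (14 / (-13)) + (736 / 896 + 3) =999 / 364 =2.74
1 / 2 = 0.50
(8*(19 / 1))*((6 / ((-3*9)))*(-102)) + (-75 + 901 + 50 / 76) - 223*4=3379.99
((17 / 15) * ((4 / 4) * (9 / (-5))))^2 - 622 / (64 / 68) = -3283567 / 5000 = -656.71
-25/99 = -0.25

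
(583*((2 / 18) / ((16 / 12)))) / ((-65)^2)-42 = -2128817 / 50700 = -41.99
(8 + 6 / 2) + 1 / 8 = 89 / 8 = 11.12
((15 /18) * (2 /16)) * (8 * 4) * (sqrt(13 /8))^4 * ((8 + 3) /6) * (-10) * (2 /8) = -46475 /1152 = -40.34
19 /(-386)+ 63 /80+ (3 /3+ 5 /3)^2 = 1090751 /138960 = 7.85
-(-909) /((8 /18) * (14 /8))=8181 /7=1168.71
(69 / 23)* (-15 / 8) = -45 / 8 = -5.62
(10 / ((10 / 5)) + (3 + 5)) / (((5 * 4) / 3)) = 39 / 20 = 1.95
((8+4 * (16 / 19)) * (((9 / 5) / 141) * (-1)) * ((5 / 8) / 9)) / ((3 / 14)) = -42 / 893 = -0.05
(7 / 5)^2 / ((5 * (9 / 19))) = 931 / 1125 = 0.83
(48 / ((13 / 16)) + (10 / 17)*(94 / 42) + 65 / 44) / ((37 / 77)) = 12634249 / 98124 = 128.76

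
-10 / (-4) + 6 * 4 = 53 / 2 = 26.50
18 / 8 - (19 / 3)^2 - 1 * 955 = -35743 / 36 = -992.86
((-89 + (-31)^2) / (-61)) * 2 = -1744 / 61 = -28.59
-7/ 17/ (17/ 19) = -133/ 289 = -0.46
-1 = -1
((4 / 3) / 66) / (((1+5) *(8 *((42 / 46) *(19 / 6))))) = 23 / 158004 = 0.00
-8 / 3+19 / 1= 49 / 3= 16.33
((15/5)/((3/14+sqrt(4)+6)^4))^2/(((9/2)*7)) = 421654016/30590228625390625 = 0.00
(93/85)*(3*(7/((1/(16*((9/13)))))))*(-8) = -2249856/1105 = -2036.07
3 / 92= 0.03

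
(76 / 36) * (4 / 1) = 76 / 9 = 8.44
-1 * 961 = -961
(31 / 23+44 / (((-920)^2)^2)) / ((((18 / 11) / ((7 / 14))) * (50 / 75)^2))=2655326080121 / 2865571840000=0.93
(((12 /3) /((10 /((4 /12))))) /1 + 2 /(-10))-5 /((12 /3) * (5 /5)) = -79 /60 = -1.32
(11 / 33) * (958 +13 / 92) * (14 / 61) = 205681 / 2806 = 73.30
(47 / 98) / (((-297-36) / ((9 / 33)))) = -47 / 119658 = -0.00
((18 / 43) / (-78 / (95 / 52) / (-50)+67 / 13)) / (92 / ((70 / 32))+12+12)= 9725625 / 9220287212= 0.00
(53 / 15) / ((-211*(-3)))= 53 / 9495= 0.01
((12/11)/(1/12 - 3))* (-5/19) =144/1463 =0.10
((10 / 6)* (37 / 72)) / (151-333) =-185 / 39312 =-0.00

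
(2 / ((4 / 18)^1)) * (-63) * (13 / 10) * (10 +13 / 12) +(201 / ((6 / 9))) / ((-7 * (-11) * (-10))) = -25163343 / 3080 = -8169.92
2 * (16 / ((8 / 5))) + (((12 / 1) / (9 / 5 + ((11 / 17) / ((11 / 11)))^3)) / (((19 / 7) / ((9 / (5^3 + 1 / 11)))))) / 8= 20.02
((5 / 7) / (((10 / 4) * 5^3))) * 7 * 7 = 14 / 125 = 0.11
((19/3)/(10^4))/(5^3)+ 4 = 4.00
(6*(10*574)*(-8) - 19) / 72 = -275539 / 72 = -3826.93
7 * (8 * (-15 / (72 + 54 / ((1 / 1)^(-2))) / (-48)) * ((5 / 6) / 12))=25 / 2592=0.01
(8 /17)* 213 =1704 /17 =100.24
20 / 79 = 0.25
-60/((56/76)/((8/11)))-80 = -10720/77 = -139.22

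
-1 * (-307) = 307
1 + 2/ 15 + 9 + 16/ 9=536/ 45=11.91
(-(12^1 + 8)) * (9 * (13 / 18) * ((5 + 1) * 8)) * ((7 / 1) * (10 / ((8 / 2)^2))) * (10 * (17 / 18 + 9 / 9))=-1592500 / 3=-530833.33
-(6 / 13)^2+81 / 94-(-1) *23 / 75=1138253 / 1191450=0.96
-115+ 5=-110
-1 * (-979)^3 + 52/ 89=83509922823/ 89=938313739.58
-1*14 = -14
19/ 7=2.71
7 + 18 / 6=10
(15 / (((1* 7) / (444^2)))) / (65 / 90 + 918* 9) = 53226720 / 1041103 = 51.13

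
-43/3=-14.33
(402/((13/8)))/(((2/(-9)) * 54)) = -268/13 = -20.62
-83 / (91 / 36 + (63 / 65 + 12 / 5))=-194220 / 13799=-14.07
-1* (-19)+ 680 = 699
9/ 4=2.25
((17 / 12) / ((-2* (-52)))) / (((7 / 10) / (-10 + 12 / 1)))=85 / 2184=0.04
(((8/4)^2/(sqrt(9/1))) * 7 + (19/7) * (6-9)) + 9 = 214/21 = 10.19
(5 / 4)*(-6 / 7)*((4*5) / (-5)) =30 / 7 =4.29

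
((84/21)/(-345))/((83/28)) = -112/28635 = -0.00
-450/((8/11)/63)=-155925/4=-38981.25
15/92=0.16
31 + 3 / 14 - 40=-123 / 14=-8.79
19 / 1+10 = 29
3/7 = 0.43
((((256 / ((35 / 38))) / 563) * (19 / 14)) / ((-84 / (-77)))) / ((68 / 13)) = 825968 / 7034685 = 0.12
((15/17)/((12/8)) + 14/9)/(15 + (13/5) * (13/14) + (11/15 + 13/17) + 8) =22960/288231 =0.08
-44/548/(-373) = 11/51101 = 0.00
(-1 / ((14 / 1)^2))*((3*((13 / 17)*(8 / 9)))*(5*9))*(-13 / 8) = 2535 / 3332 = 0.76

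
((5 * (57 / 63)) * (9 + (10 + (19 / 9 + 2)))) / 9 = 19760 / 1701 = 11.62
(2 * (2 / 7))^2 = 16 / 49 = 0.33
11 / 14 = 0.79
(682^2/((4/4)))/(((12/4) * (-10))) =-232562/15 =-15504.13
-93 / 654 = -31 / 218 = -0.14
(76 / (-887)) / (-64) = 19 / 14192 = 0.00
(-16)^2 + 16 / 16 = 257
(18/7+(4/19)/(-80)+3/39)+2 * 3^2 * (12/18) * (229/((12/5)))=39685589/34580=1147.65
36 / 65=0.55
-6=-6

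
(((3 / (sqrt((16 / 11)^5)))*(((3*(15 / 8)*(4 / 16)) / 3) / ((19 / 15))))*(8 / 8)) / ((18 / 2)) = 9075*sqrt(11) / 622592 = 0.05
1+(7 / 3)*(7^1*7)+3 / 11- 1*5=3650 / 33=110.61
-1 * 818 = -818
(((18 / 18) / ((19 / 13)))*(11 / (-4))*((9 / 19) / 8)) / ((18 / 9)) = -1287 / 23104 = -0.06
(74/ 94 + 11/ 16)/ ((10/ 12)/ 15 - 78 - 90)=-9981/ 1136648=-0.01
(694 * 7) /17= 4858 /17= 285.76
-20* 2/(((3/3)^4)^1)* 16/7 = -640/7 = -91.43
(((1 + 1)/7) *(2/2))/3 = 2/21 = 0.10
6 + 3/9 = 19/3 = 6.33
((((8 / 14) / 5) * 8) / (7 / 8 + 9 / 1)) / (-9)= -256 / 24885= -0.01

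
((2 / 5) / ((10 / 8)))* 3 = 24 / 25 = 0.96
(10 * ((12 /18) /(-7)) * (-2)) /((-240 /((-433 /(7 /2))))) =433 /441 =0.98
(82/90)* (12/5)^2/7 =656/875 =0.75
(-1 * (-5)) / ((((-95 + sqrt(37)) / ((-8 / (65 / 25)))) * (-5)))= -950 / 29211 - 10 * sqrt(37) / 29211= -0.03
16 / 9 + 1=25 / 9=2.78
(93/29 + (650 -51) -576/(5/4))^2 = 19995.91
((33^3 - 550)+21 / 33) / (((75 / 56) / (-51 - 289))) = -1482317312 / 165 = -8983741.28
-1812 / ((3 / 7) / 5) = -21140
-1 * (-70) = 70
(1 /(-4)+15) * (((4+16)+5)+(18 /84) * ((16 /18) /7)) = 217061 /588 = 369.15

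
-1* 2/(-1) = 2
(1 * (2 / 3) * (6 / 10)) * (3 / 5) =6 / 25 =0.24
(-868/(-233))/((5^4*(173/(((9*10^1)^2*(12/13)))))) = 3374784/13100425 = 0.26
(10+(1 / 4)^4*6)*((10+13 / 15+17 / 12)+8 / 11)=11017121 / 84480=130.41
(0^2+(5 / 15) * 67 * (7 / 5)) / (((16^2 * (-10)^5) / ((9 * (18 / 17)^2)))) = -113967 / 9248000000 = -0.00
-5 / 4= -1.25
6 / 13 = 0.46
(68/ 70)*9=306/ 35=8.74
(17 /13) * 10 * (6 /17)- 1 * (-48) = 684 /13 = 52.62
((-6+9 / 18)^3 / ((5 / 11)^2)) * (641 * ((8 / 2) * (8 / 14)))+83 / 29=-5987539553 / 5075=-1179810.75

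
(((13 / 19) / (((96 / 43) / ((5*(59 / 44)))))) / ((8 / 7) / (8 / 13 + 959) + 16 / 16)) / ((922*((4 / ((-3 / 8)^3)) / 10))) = -216004936875 / 736073851076608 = -0.00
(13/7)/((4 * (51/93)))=403/476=0.85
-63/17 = -3.71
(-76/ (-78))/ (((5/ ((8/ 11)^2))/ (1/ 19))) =128/ 23595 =0.01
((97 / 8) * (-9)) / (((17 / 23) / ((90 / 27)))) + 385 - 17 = -8441 / 68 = -124.13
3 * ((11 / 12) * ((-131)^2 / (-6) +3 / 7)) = -1321199 / 168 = -7864.28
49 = 49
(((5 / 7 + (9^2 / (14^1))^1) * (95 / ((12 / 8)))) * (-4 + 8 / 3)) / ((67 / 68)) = -335920 / 603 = -557.08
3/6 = 1/2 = 0.50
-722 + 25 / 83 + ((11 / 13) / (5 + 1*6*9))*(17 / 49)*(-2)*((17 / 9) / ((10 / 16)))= -101310889447 / 140372505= -721.73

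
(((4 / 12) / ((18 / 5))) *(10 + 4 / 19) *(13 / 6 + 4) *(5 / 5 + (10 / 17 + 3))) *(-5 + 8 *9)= 15630095 / 8721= 1792.24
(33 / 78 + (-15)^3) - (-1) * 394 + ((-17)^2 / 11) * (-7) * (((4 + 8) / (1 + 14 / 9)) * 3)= -36647987 / 6578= -5571.30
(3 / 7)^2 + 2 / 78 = 400 / 1911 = 0.21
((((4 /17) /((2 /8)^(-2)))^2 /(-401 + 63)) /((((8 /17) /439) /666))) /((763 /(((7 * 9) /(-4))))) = 1315683 /160336384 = 0.01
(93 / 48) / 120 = 31 / 1920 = 0.02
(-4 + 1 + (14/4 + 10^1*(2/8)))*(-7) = -21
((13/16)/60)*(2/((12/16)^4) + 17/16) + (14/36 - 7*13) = -112610323/1244160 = -90.51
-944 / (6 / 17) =-8024 / 3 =-2674.67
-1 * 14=-14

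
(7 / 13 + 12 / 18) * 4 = 188 / 39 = 4.82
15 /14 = 1.07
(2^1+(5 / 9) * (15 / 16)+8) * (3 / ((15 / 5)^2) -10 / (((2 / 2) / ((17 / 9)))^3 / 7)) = -173551835 / 34992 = -4959.76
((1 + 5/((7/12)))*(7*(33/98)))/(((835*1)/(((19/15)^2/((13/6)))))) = 266057/13297375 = 0.02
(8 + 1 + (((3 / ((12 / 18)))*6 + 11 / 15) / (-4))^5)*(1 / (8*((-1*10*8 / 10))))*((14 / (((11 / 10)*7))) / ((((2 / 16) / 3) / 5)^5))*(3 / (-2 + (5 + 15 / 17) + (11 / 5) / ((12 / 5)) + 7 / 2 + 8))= 15240669440385024 / 7315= 2083481810032.13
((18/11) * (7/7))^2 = 324/121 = 2.68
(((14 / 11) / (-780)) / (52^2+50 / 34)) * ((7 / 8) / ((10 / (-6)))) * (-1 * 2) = -833 / 1315399800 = -0.00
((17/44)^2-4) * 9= -67095/1936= -34.66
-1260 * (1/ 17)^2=-1260/ 289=-4.36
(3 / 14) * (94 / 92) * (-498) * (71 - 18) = -1860777 / 322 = -5778.81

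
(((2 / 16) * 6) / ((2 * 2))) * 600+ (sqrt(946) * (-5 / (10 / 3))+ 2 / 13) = 2929 / 26 - 3 * sqrt(946) / 2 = 66.52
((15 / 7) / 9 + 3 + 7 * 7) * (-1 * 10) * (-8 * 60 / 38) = 877600 / 133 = 6598.50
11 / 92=0.12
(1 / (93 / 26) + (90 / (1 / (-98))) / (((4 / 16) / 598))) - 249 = -1962085051 / 93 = -21097688.72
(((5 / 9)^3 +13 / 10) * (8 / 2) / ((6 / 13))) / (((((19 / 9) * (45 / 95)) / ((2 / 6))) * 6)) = 139451 / 196830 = 0.71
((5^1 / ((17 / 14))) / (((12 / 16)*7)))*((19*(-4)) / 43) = -3040 / 2193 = -1.39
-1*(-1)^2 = -1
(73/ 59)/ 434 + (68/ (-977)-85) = -2128120157/ 25017062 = -85.07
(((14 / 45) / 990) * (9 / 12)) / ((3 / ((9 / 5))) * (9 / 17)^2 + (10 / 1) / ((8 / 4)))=2023 / 46926000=0.00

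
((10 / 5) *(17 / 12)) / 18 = 17 / 108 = 0.16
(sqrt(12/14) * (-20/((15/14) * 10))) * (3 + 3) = -8 * sqrt(42)/5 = -10.37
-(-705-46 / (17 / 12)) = 12537 / 17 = 737.47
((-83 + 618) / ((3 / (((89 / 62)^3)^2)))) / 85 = 53176998132827 / 2896812014784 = 18.36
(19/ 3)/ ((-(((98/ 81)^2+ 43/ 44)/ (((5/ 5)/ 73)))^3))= -152370358358784192/ 136138056392381674860683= -0.00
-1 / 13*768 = -768 / 13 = -59.08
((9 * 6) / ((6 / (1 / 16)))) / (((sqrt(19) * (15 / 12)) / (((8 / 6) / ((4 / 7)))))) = 21 * sqrt(19) / 380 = 0.24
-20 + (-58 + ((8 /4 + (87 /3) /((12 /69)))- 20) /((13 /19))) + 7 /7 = 140.40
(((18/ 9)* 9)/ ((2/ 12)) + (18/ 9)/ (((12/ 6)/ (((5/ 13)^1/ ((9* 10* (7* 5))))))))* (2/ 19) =884521/ 77805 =11.37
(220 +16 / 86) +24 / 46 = 218280 / 989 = 220.71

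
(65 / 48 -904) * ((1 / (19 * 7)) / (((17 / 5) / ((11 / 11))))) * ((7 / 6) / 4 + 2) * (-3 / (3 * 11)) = 0.42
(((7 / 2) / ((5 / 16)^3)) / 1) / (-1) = -14336 / 125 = -114.69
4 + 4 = 8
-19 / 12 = -1.58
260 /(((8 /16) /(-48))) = -24960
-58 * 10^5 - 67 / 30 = -174000067 / 30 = -5800002.23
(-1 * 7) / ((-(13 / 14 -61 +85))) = 0.28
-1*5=-5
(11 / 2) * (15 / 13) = 165 / 26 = 6.35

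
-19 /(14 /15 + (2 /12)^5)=-738720 /36293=-20.35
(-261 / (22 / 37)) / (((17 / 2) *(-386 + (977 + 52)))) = -0.08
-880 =-880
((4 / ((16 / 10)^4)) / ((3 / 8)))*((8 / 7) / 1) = 625 / 336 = 1.86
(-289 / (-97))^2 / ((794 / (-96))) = -4009008 / 3735373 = -1.07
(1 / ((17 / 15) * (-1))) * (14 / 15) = -14 / 17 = -0.82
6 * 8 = 48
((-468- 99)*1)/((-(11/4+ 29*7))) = 2268/823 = 2.76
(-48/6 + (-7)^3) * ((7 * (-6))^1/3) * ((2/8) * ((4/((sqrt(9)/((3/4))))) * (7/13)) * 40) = 26460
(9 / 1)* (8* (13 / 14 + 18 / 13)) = 15156 / 91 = 166.55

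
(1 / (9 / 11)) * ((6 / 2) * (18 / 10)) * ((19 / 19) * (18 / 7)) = 594 / 35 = 16.97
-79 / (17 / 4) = -316 / 17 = -18.59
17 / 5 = 3.40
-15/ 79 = -0.19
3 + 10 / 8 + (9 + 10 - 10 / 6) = 259 / 12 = 21.58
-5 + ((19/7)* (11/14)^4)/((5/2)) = -4.59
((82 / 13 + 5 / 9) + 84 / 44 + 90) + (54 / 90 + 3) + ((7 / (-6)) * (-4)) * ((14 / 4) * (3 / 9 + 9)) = 182194 / 715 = 254.82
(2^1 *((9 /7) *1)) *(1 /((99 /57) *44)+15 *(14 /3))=304977 /1694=180.03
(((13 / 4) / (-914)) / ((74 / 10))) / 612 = -65 / 82786464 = -0.00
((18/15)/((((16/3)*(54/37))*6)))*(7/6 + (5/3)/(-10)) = 37/1440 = 0.03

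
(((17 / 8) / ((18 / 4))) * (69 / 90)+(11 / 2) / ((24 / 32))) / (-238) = -8311 / 257040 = -0.03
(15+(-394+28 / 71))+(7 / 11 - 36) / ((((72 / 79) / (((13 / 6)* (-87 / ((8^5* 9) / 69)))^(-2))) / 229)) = -268272644060677579 / 58720454221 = -4568640.48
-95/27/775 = -19/4185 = -0.00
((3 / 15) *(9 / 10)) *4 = 18 / 25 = 0.72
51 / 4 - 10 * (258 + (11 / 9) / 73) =-6747173 / 2628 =-2567.42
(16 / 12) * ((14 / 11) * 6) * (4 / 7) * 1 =64 / 11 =5.82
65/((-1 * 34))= -65/34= -1.91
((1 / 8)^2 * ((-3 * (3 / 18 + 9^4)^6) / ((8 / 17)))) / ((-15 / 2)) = 63276557348388620896425367073 / 59719680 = 1059559551363781937485.69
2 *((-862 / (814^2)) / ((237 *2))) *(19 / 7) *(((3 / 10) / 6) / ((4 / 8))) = -8189 / 5496233820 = -0.00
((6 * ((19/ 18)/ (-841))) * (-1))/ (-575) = -19/ 1450725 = -0.00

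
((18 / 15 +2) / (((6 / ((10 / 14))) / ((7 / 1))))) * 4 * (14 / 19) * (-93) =-13888 / 19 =-730.95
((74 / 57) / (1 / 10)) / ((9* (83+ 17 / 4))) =2960 / 179037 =0.02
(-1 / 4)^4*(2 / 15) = 0.00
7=7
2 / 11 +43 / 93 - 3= -2410 / 1023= -2.36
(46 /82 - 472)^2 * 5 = 1868051205 /1681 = 1111273.77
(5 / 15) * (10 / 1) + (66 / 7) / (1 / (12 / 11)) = 286 / 21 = 13.62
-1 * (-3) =3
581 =581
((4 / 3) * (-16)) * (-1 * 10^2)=6400 / 3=2133.33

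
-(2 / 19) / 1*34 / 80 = -17 / 380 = -0.04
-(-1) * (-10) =-10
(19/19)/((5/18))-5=-7/5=-1.40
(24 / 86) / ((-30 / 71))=-142 / 215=-0.66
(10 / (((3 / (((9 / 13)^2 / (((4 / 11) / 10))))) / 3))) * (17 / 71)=378675 / 11999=31.56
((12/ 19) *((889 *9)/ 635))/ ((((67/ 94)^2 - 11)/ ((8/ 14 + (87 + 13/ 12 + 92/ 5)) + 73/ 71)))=-256308476292/ 3126543575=-81.98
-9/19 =-0.47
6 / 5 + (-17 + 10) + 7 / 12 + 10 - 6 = -73 / 60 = -1.22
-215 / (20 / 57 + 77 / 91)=-179.61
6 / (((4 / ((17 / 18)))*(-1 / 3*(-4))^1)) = 17 / 16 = 1.06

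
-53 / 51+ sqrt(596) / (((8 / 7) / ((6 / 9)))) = -53 / 51+ 7 * sqrt(149) / 6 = 13.20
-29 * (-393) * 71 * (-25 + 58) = 26703171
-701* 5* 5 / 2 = -17525 / 2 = -8762.50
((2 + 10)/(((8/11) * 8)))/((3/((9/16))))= 0.39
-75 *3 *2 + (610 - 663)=-503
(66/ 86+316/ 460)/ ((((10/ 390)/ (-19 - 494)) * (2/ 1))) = -71945172/ 4945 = -14549.07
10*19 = 190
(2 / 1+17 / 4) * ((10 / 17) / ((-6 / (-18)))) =375 / 34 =11.03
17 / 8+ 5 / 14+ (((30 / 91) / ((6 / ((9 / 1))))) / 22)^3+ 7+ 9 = 74150624565 / 4012012004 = 18.48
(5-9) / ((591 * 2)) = -2 / 591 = -0.00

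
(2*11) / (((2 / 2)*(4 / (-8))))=-44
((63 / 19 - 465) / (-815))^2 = 76947984 / 239785225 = 0.32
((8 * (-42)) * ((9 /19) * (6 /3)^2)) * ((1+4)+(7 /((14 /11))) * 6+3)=-495936 /19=-26101.89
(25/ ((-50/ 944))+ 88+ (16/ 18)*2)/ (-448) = 215/ 252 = 0.85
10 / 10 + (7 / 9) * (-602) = -467.22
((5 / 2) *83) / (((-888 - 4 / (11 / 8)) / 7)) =-913 / 560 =-1.63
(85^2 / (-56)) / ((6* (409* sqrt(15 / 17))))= -1445* sqrt(255) / 412272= -0.06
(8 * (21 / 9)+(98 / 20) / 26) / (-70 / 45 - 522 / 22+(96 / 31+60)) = 15045261 / 30173260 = 0.50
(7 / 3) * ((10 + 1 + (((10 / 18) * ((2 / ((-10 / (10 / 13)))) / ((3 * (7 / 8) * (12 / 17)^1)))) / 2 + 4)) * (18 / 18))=110395 / 3159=34.95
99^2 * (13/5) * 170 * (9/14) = 19494189/7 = 2784884.14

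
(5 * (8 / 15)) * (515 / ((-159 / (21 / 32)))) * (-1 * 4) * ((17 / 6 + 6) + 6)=320845 / 954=336.32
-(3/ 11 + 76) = -839/ 11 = -76.27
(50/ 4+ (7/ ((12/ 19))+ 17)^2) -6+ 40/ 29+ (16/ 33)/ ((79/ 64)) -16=2834008249/ 3628944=780.95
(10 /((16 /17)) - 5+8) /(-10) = -109 /80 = -1.36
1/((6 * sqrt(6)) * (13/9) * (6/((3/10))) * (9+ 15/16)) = sqrt(6)/10335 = 0.00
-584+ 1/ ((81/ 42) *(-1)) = -15782/ 27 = -584.52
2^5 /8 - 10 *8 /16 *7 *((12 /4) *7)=-731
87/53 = 1.64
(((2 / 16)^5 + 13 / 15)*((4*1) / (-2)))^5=-14029522766456205945242129999 / 896511761982284208537600000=-15.65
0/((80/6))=0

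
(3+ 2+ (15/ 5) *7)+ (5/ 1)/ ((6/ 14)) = 113/ 3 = 37.67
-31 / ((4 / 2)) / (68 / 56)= -217 / 17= -12.76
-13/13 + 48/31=17/31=0.55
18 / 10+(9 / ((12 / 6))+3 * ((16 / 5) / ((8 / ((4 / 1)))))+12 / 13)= 1563 / 130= 12.02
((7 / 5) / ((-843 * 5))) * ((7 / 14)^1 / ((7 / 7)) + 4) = -21 / 14050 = -0.00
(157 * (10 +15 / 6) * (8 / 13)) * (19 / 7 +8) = 1177500 / 91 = 12939.56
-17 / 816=-1 / 48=-0.02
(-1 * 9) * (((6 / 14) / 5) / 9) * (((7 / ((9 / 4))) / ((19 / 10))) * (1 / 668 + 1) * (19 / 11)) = -446 / 1837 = -0.24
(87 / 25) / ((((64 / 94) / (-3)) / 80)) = -12267 / 10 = -1226.70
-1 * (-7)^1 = 7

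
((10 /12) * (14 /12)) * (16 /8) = 1.94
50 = 50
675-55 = 620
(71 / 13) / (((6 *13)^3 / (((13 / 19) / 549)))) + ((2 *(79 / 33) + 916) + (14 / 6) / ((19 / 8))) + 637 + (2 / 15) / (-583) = 22492119433987117 / 14429401323480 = 1558.77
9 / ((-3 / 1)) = -3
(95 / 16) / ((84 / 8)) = 0.57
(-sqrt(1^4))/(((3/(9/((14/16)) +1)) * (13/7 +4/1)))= -79/123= -0.64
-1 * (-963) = 963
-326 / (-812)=163 / 406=0.40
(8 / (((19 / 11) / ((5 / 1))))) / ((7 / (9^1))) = 3960 / 133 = 29.77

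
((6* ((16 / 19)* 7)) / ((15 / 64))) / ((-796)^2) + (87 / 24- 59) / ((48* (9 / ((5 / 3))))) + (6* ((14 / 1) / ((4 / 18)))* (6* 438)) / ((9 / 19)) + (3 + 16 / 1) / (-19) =81799895261706583 / 39005400960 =2097142.79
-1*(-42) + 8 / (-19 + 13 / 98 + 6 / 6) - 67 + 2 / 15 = -664883 / 26265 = -25.31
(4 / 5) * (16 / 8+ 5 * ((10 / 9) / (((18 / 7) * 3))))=2644 / 1215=2.18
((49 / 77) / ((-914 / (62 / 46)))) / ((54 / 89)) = -19313 / 12487068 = -0.00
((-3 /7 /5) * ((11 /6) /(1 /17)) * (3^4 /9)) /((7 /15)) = -5049 /98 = -51.52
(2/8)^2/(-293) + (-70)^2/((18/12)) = 45942397/14064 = 3266.67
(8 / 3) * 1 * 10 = 80 / 3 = 26.67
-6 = -6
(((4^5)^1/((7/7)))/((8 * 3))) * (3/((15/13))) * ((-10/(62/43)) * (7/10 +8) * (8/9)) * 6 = -16600064/465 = -35699.06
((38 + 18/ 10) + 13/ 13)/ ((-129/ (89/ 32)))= -1513/ 1720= -0.88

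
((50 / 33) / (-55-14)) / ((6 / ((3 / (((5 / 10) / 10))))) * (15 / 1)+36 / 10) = -500 / 116127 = -0.00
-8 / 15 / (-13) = 8 / 195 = 0.04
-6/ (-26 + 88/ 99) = 27/ 113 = 0.24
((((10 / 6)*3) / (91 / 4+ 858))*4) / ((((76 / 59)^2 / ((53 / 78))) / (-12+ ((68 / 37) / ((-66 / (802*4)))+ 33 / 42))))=-1585445207825 / 1695735637596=-0.93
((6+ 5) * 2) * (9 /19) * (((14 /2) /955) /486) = 77 /489915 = 0.00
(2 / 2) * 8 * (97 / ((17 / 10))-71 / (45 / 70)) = -65344 / 153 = -427.08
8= 8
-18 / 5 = -3.60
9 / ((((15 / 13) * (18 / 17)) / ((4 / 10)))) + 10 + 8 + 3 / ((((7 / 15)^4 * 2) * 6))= 18884759 / 720300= 26.22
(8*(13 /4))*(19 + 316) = 8710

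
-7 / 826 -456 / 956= -13691 / 28202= -0.49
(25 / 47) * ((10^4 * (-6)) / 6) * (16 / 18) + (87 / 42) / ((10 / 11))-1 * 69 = -4794.85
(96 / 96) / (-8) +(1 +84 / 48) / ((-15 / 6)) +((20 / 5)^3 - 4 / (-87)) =218617 / 3480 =62.82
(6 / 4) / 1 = 3 / 2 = 1.50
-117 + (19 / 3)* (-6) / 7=-857 / 7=-122.43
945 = 945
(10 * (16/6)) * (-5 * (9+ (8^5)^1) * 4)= -52443200/3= -17481066.67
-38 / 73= -0.52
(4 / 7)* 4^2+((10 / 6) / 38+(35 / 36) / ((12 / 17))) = 606967 / 57456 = 10.56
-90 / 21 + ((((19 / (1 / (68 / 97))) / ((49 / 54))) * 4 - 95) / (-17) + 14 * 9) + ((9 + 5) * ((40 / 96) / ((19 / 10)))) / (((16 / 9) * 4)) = 12211052909 / 98254016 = 124.28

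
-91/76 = -1.20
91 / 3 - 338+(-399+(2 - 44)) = -2246 / 3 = -748.67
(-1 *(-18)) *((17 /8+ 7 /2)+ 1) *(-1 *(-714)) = 170289 /2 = 85144.50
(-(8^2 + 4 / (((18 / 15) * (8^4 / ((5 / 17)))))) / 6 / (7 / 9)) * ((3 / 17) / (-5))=0.48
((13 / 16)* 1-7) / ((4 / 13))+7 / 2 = -1063 / 64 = -16.61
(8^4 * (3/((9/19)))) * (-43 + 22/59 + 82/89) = -1081903.29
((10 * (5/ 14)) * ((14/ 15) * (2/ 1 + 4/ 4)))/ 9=10/ 9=1.11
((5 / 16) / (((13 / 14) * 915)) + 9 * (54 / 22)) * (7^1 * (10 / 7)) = 23124265 / 104676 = 220.91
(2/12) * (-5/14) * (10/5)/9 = -5/378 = -0.01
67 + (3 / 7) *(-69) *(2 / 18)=446 / 7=63.71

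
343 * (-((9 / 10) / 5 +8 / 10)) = -16807 / 50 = -336.14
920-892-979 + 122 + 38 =-791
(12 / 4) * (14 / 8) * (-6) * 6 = -189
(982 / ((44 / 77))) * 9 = 30933 / 2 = 15466.50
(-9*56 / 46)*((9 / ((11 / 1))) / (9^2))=-28 / 253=-0.11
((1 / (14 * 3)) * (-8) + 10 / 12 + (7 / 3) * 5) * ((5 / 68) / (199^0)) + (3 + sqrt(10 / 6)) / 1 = sqrt(15) / 3 + 11153 / 2856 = 5.20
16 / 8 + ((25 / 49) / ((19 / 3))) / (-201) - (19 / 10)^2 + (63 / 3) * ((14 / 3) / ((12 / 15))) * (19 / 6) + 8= 1844673146 / 4678275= 394.31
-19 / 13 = -1.46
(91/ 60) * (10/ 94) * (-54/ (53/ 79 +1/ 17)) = -11.94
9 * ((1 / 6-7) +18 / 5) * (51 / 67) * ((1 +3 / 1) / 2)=-14841 / 335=-44.30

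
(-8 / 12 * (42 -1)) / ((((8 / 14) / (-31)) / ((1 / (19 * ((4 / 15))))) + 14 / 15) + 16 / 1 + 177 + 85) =-44485 / 453812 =-0.10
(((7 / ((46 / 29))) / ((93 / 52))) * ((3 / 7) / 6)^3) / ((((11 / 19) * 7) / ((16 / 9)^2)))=458432 / 653706207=0.00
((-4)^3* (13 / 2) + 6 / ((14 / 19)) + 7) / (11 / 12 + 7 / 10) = -168360 / 679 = -247.95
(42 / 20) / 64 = 21 / 640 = 0.03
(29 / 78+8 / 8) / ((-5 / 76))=-4066 / 195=-20.85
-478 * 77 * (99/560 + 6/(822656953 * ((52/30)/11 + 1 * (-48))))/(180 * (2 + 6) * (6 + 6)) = -93900773543793029/249371673100108800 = -0.38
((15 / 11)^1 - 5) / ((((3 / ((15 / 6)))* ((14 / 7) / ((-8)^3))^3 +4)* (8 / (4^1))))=-838860800 / 1845493727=-0.45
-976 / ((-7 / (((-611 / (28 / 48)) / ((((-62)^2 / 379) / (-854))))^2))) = 7010884765390199616 / 6464647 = 1084496147336.46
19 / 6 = 3.17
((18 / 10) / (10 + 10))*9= 81 / 100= 0.81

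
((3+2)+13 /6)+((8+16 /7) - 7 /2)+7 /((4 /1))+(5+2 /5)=21.10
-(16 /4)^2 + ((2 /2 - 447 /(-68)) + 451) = 30095 /68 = 442.57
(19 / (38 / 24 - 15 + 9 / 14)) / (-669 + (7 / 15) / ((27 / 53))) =323190 / 145162951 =0.00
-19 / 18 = -1.06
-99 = -99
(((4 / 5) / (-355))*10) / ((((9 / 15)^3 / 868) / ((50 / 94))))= -4340000 / 90099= -48.17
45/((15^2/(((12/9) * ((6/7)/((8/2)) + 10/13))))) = 358/1365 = 0.26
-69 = -69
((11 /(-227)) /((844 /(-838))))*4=9218 /47897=0.19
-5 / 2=-2.50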